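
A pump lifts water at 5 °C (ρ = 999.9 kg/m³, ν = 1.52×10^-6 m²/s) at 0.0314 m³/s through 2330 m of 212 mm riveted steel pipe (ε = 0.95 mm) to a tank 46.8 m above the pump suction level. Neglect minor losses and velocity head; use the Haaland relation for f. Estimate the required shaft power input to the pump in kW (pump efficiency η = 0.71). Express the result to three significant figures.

P_shaft ≈ 26.1 kW

V = 4Q/(πD²) = 0.8895 m/s; Re = 1.24×10^5; ε/D = 0.00448; f = 0.03018
h_f = f(L/D)V²/2g = 13.38 m
Total head H = z + h_f = 46.8 + 13.38 = 60.18 m
P_hyd = ρgQH = 999.9·9.81·0.0314·60.18 = 18.54 kW
P_shaft = P_hyd/η = 18.54/0.71 = 26.11 kW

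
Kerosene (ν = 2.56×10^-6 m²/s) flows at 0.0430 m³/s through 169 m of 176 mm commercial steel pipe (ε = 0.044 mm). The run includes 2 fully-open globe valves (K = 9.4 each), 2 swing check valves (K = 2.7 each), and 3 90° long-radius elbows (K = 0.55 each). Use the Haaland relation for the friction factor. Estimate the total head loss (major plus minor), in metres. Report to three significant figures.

H_L ≈ 6.93 m

V = 4Q/(πD²) = 1.767 m/s; V²/2g = 0.1592 m
Re = 1.22×10^5, ε/D = 2.50×10^-4 → f = 0.01840 (Haaland)
Major: h_f = f(L/D)·V²/2g = 0.01840·960.2·0.1592 = 2.813 m
Minor: ΣK = 25.9; h_m = ΣK·V²/2g = 4.116 m
Total H_L = 2.813 + 4.116 = 6.929 m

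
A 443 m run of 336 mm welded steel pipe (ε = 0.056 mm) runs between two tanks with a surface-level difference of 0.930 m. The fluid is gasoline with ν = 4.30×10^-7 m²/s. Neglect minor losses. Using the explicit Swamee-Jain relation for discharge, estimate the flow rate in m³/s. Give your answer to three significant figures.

Q ≈ 0.0864 m³/s

Swamee-Jain (Type II): Q = -0.965·√(gD⁵h_f/L)·ln[ε/(3.7D) + √(3.17ν²L/(gD³h_f))]
√(gD⁵h_f/L) = √(9.81·0.336⁵·0.930/443) = 0.009391
ε/(3.7D) = 4.50×10^-5; √(3.17ν²L/(gD³h_f)) = 2.74×10^-5
Q = -0.965·0.009391·ln(7.244×10^-5) = 0.08639 m³/s
Check: V = 0.974 m/s, Re = 7.61×10^5, f = 0.01466, h_f = 0.935 m ≈ 0.930 m ✓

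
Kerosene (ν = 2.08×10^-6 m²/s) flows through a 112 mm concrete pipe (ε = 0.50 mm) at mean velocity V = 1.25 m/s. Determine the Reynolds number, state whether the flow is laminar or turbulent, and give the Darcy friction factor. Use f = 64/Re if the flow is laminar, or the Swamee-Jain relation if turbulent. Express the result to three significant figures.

Re = VD/ν = 1.250·0.112/2.08×10^-6 = 6.73×10^4
Re > 4000 → turbulent; ε/D = 0.00446
Swamee-Jain: f = 0.03113

Re ≈ 6.73×10^4; turbulent; f ≈ 0.0311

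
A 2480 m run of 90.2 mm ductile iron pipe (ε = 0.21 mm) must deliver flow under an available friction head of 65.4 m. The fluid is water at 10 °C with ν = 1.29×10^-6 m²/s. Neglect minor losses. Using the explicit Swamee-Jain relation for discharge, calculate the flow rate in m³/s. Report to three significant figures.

Swamee-Jain (Type II): Q = -0.965·√(gD⁵h_f/L)·ln[ε/(3.7D) + √(3.17ν²L/(gD³h_f))]
√(gD⁵h_f/L) = √(9.81·0.0902⁵·65.4/2480) = 0.001243
ε/(3.7D) = 6.29×10^-4; √(3.17ν²L/(gD³h_f)) = 1.67×10^-4
Q = -0.965·0.001243·ln(7.959×10^-4) = 0.008558 m³/s
Check: V = 1.34 m/s, Re = 9.37×10^4, f = 0.02626, h_f = 66.0 m ≈ 65.4 m ✓

Q ≈ 0.00856 m³/s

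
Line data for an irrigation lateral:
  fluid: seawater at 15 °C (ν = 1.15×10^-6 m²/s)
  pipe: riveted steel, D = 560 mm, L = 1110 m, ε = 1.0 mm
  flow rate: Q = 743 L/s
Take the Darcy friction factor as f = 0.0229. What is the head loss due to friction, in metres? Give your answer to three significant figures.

V = 4Q/(πD²) = 4·0.743/(π·0.560²) = 3.017 m/s
h_f = f(L/D)V²/(2g) = 0.02290·(1110/0.560)·3.017²/(2·9.81) = 21.05 m

h_f ≈ 21.1 m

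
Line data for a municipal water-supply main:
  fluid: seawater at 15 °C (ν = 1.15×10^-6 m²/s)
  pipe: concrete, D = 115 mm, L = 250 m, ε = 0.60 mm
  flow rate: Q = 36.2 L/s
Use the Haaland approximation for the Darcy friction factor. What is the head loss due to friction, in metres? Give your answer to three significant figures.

V = 4Q/(πD²) = 4·0.0362/(π·0.115²) = 3.485 m/s
Re = VD/ν = 3.485·0.115/1.15×10^-6 = 3.49×10^5 → turbulent
ε/D = 0.60/115 = 0.00522
Haaland: f = 0.03107
h_f = f(L/D)V²/(2g) = 0.03107·(250/0.115)·3.485²/(2·9.81) = 41.81 m

h_f ≈ 41.8 m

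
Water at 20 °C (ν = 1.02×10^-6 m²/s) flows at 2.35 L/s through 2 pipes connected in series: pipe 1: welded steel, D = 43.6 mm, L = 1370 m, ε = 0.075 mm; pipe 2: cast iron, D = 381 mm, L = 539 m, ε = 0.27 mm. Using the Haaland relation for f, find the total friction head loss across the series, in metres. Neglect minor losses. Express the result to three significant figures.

Pipe 1: V = 1.574 m/s, Re = 6.73×10^4, ε/D = 0.00172, f = 0.02492, h_1 = f(L/D)V²/2g = 98.87 m
Pipe 2: V = 0.02061 m/s, Re = 7700, ε/D = 7.09×10^-4, f = 0.03400, h_2 = f(L/D)V²/2g = 0.001042 m
Series → Q common, losses add: H = Σh = 98.87 m

H ≈ 98.9 m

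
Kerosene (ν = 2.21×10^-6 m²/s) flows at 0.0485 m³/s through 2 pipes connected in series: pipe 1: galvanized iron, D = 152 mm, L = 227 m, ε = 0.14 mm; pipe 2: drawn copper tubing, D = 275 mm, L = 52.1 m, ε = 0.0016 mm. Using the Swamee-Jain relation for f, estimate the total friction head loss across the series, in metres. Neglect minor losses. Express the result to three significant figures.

H ≈ 11.5 m

Pipe 1: V = 2.673 m/s, Re = 1.84×10^5, ε/D = 9.21×10^-4, f = 0.02099, h_1 = f(L/D)V²/2g = 11.41 m
Pipe 2: V = 0.8166 m/s, Re = 1.02×10^5, ε/D = 5.82×10^-6, f = 0.01784, h_2 = f(L/D)V²/2g = 0.1149 m
Series → Q common, losses add: H = Σh = 11.53 m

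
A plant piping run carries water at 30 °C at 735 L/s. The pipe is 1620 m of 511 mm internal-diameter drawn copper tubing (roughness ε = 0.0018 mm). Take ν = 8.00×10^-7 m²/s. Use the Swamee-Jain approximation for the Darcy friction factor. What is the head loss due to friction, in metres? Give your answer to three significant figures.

h_f ≈ 21.4 m

V = 4Q/(πD²) = 4·0.735/(π·0.511²) = 3.584 m/s
Re = VD/ν = 3.584·0.511/8.00×10^-7 = 2.29×10^6 → turbulent
ε/D = 0.0018/511 = 3.52×10^-6
Swamee-Jain: f = 0.01029
h_f = f(L/D)V²/(2g) = 0.01029·(1620/0.511)·3.584²/(2·9.81) = 21.36 m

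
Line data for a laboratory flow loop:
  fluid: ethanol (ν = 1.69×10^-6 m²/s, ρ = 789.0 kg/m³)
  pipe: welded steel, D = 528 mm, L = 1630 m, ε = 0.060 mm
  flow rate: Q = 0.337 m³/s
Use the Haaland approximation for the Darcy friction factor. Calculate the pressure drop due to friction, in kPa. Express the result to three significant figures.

V = 4Q/(πD²) = 4·0.337/(π·0.528²) = 1.539 m/s
Re = VD/ν = 1.539·0.528/1.69×10^-6 = 4.81×10^5 → turbulent
ε/D = 0.060/528 = 1.14×10^-4
Haaland: f = 0.01448
h_f = f(L/D)V²/(2g) = 0.01448·(1630/0.528)·1.539²/(2·9.81) = 5.396 m
Δp = ρg·h_f = 789.0·9.81·5.396 = 41.77 kPa

Δp ≈ 41.8 kPa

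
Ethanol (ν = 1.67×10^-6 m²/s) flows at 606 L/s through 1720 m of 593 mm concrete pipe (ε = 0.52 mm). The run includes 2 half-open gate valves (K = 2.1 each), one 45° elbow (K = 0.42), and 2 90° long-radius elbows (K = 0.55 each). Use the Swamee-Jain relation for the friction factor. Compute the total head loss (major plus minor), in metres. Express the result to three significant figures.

V = 4Q/(πD²) = 2.194 m/s; V²/2g = 0.2454 m
Re = 7.79×10^5, ε/D = 8.77×10^-4 → f = 0.01955 (Swamee-Jain)
Major: h_f = f(L/D)·V²/2g = 0.01955·2901·0.2454 = 13.92 m
Minor: ΣK = 5.72; h_m = ΣK·V²/2g = 1.404 m
Total H_L = 13.92 + 1.404 = 15.32 m

H_L ≈ 15.3 m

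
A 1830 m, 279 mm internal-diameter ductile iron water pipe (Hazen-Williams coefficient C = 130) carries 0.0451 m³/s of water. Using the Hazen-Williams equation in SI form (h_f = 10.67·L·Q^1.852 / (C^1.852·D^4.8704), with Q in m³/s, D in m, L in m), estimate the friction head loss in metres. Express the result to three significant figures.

h_f = 10.67·1830·0.0451^1.852 / (130^1.852·0.279^4.8704) = 3.831 m

h_f ≈ 3.83 m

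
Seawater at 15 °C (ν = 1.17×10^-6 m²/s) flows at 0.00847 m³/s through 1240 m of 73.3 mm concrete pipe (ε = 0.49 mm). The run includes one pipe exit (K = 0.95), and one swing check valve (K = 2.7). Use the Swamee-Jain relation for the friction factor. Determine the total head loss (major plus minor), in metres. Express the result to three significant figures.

H_L ≈ 119 m

V = 4Q/(πD²) = 2.007 m/s; V²/2g = 0.2053 m
Re = 1.26×10^5, ε/D = 0.00668 → f = 0.03407 (Swamee-Jain)
Major: h_f = f(L/D)·V²/2g = 0.03407·16917·0.2053 = 118.3 m
Minor: ΣK = 3.65; h_m = ΣK·V²/2g = 0.7495 m
Total H_L = 118.3 + 0.7495 = 119.1 m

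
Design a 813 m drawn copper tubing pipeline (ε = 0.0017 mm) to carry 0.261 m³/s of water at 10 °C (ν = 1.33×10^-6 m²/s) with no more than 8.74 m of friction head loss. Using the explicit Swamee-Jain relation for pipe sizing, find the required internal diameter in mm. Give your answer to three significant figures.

D ≈ 370 mm

Swamee-Jain (Type III): D = 0.66·[ε^1.25·(LQ²/(gh_f))^4.75 + ν·Q^9.4·(L/(gh_f))^5.2]^0.04
LQ²/(gh_f) = 0.6459; L/(gh_f) = 9.482
Term 1 = ε^1.25·(…)^4.75 = 7.70×10^-9; Term 2 = ν·Q^9.4·(…)^5.2 = 5.25×10^-7
D = 0.66·(7.70×10^-9 + 5.25×10^-7)^0.04 = 0.3703 m = 370 mm
Check: V = 2.42 m/s, Re = 6.75×10^5, f = 0.01251, h_f = 8.21 m ≈ 8.74 m ✓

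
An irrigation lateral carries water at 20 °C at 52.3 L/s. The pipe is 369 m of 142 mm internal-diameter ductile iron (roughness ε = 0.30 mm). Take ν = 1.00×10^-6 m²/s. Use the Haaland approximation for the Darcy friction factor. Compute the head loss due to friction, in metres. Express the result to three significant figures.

h_f ≈ 34.9 m

V = 4Q/(πD²) = 4·0.0523/(π·0.142²) = 3.302 m/s
Re = VD/ν = 3.302·0.142/1.00×10^-6 = 4.69×10^5 → turbulent
ε/D = 0.30/142 = 0.00211
Haaland: f = 0.02414
h_f = f(L/D)V²/(2g) = 0.02414·(369/0.142)·3.302²/(2·9.81) = 34.87 m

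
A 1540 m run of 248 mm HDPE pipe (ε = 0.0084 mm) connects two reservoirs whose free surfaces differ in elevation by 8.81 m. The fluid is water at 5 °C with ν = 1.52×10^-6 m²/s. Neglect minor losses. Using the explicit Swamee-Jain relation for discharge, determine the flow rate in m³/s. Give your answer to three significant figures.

Swamee-Jain (Type II): Q = -0.965·√(gD⁵h_f/L)·ln[ε/(3.7D) + √(3.17ν²L/(gD³h_f))]
√(gD⁵h_f/L) = √(9.81·0.248⁵·8.81/1540) = 0.007256
ε/(3.7D) = 9.15×10^-6; √(3.17ν²L/(gD³h_f)) = 9.25×10^-5
Q = -0.965·0.007256·ln(1.017×10^-4) = 0.06438 m³/s
Check: V = 1.33 m/s, Re = 2.17×10^5, f = 0.01560, h_f = 8.77 m ≈ 8.81 m ✓

Q ≈ 0.0644 m³/s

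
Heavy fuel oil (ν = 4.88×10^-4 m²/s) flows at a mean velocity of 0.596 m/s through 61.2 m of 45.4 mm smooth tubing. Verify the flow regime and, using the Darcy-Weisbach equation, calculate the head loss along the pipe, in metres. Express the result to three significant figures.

h_f ≈ 28.2 m

Re = VD/ν = 0.596·0.04540/4.88×10^-4 = 55.4 → laminar (Re < 2300)
f = 64/Re = 1.154
h_f = f(L/D)V²/(2g) = 1.154·(61.2/0.04540)·0.596²/(2·9.81) = 28.17 m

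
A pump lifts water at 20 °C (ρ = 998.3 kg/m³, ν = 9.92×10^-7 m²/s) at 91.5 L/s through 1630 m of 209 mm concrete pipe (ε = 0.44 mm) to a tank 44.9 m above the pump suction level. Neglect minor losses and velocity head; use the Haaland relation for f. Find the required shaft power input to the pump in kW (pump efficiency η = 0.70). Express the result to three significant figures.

P_shaft ≈ 145 kW

V = 4Q/(πD²) = 2.667 m/s; Re = 5.62×10^5; ε/D = 0.00211; f = 0.02407
h_f = f(L/D)V²/2g = 68.06 m
Total head H = z + h_f = 44.9 + 68.06 = 113.0 m
P_hyd = ρgQH = 998.3·9.81·0.0915·113.0 = 101.2 kW
P_shaft = P_hyd/η = 101.2/0.70 = 144.6 kW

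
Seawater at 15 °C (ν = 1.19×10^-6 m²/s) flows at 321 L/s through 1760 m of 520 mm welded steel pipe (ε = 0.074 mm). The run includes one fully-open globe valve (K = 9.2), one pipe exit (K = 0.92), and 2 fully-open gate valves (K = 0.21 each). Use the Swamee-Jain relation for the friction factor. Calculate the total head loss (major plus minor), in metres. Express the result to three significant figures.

V = 4Q/(πD²) = 1.512 m/s; V²/2g = 0.1164 m
Re = 6.60×10^5, ε/D = 1.42×10^-4 → f = 0.01455 (Swamee-Jain)
Major: h_f = f(L/D)·V²/2g = 0.01455·3385·0.1164 = 5.735 m
Minor: ΣK = 10.5; h_m = ΣK·V²/2g = 1.227 m
Total H_L = 5.735 + 1.227 = 6.963 m

H_L ≈ 6.96 m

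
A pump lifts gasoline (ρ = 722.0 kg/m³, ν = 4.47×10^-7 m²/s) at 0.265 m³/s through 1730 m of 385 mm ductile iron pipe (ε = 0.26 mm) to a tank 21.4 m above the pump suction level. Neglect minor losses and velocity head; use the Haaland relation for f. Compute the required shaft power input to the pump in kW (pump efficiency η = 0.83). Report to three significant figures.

V = 4Q/(πD²) = 2.276 m/s; Re = 1.96×10^6; ε/D = 6.75×10^-4; f = 0.01810
h_f = f(L/D)V²/2g = 21.49 m
Total head H = z + h_f = 21.4 + 21.49 = 42.89 m
P_hyd = ρgQH = 722.0·9.81·0.265·42.89 = 80.49 kW
P_shaft = P_hyd/η = 80.49/0.83 = 96.98 kW

P_shaft ≈ 97.0 kW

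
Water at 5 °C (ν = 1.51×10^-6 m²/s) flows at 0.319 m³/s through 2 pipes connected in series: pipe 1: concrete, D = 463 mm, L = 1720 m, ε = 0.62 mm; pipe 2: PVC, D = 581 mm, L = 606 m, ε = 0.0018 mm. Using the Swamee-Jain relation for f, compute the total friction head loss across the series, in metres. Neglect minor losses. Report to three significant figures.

Pipe 1: V = 1.895 m/s, Re = 5.81×10^5, ε/D = 0.00134, f = 0.02164, h_1 = f(L/D)V²/2g = 14.71 m
Pipe 2: V = 1.203 m/s, Re = 4.63×10^5, ε/D = 3.10×10^-6, f = 0.01332, h_2 = f(L/D)V²/2g = 1.025 m
Series → Q common, losses add: H = Σh = 15.73 m

H ≈ 15.7 m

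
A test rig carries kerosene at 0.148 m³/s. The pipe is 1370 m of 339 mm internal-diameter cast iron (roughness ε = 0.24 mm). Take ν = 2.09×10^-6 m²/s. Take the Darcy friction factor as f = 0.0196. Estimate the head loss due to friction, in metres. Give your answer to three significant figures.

h_f ≈ 10.9 m

V = 4Q/(πD²) = 4·0.148/(π·0.339²) = 1.640 m/s
h_f = f(L/D)V²/(2g) = 0.01960·(1370/0.339)·1.640²/(2·9.81) = 10.85 m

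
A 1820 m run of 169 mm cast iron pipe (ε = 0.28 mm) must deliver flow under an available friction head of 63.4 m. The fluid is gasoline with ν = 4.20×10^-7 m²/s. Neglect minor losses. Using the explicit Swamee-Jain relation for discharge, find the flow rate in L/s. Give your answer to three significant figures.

Swamee-Jain (Type II): Q = -0.965·√(gD⁵h_f/L)·ln[ε/(3.7D) + √(3.17ν²L/(gD³h_f))]
√(gD⁵h_f/L) = √(9.81·0.169⁵·63.4/1820) = 0.006864
ε/(3.7D) = 4.48×10^-4; √(3.17ν²L/(gD³h_f)) = 1.84×10^-5
Q = -0.965·0.006864·ln(4.662×10^-4) = 0.05081 m³/s
Check: V = 2.27 m/s, Re = 9.11×10^5, f = 0.02261, h_f = 63.7 m ≈ 63.4 m ✓

Q ≈ 50.8 L/s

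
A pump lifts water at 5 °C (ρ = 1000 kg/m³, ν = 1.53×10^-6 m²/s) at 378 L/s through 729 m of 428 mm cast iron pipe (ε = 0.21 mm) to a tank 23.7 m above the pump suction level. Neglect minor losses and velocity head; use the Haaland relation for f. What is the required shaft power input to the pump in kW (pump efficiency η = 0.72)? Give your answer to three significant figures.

V = 4Q/(πD²) = 2.627 m/s; Re = 7.35×10^5; ε/D = 4.91×10^-4; f = 0.01726
h_f = f(L/D)V²/2g = 10.34 m
Total head H = z + h_f = 23.7 + 10.34 = 34.04 m
P_hyd = ρgQH = 1000·9.81·0.378·34.04 = 126.2 kW
P_shaft = P_hyd/η = 126.2/0.72 = 175.3 kW

P_shaft ≈ 175 kW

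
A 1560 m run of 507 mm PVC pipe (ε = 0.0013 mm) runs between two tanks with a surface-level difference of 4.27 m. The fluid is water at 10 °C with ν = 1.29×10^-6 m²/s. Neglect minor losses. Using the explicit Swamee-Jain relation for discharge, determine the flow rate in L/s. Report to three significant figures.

Swamee-Jain (Type II): Q = -0.965·√(gD⁵h_f/L)·ln[ε/(3.7D) + √(3.17ν²L/(gD³h_f))]
√(gD⁵h_f/L) = √(9.81·0.507⁵·4.27/1560) = 0.02999
ε/(3.7D) = 6.93×10^-7; √(3.17ν²L/(gD³h_f)) = 3.88×10^-5
Q = -0.965·0.02999·ln(3.952×10^-5) = 0.2934 m³/s
Check: V = 1.45 m/s, Re = 5.71×10^5, f = 0.01283, h_f = 4.25 m ≈ 4.27 m ✓

Q ≈ 293 L/s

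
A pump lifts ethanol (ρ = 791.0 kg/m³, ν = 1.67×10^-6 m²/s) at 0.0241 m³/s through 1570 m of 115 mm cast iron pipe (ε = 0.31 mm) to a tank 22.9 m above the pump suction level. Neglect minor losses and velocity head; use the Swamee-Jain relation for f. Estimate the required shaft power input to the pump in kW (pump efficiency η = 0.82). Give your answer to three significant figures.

P_shaft ≈ 27.9 kW

V = 4Q/(πD²) = 2.320 m/s; Re = 1.60×10^5; ε/D = 0.00270; f = 0.02649
h_f = f(L/D)V²/2g = 99.25 m
Total head H = z + h_f = 22.9 + 99.25 = 122.1 m
P_hyd = ρgQH = 791.0·9.81·0.0241·122.1 = 22.84 kW
P_shaft = P_hyd/η = 22.84/0.82 = 27.86 kW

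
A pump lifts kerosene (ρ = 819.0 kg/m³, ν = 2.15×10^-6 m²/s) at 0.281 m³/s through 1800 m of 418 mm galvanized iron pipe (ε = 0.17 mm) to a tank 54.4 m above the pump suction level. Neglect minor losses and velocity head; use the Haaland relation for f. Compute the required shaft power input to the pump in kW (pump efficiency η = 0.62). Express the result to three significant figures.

P_shaft ≈ 256 kW

V = 4Q/(πD²) = 2.048 m/s; Re = 3.98×10^5; ε/D = 4.07×10^-4; f = 0.01718
h_f = f(L/D)V²/2g = 15.81 m
Total head H = z + h_f = 54.4 + 15.81 = 70.21 m
P_hyd = ρgQH = 819.0·9.81·0.281·70.21 = 158.5 kW
P_shaft = P_hyd/η = 158.5/0.62 = 255.6 kW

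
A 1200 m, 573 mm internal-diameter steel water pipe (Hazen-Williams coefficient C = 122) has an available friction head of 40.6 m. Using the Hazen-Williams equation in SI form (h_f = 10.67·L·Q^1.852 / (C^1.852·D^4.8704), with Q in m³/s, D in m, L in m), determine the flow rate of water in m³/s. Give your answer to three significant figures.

Q ≈ 1.26 m³/s

Rearranging: Q = [h_f·C^1.852·D^4.8704 / (10.67·L)]^(1/1.852)
Q = [40.6·122^1.852·0.573^4.8704 / (10.67·1200)]^0.540 = 1.262 m³/s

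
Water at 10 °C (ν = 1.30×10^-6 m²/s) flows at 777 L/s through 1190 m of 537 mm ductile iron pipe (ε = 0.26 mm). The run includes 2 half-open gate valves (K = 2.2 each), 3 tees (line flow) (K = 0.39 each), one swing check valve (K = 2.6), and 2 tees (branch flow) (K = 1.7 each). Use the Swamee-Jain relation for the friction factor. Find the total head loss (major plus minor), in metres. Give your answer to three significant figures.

H_L ≈ 29.6 m

V = 4Q/(πD²) = 3.431 m/s; V²/2g = 0.5999 m
Re = 1.42×10^6, ε/D = 4.84×10^-4 → f = 0.01703 (Swamee-Jain)
Major: h_f = f(L/D)·V²/2g = 0.01703·2216·0.5999 = 22.64 m
Minor: ΣK = 11.6; h_m = ΣK·V²/2g = 6.941 m
Total H_L = 22.64 + 6.941 = 29.58 m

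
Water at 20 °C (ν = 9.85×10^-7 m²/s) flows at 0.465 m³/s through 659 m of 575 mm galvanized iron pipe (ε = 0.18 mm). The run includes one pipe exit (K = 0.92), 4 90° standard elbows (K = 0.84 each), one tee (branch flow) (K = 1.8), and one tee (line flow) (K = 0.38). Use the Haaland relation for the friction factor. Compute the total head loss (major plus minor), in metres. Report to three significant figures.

H_L ≈ 4.00 m

V = 4Q/(πD²) = 1.791 m/s; V²/2g = 0.1634 m
Re = 1.05×10^6, ε/D = 3.13×10^-4 → f = 0.01569 (Haaland)
Major: h_f = f(L/D)·V²/2g = 0.01569·1146·0.1634 = 2.940 m
Minor: ΣK = 6.46; h_m = ΣK·V²/2g = 1.056 m
Total H_L = 2.940 + 1.056 = 3.996 m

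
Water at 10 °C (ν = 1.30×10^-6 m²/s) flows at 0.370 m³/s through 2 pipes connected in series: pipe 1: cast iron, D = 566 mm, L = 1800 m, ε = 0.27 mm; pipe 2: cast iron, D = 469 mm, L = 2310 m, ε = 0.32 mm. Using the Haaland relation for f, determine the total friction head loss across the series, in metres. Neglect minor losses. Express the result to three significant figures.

Pipe 1: V = 1.471 m/s, Re = 6.40×10^5, ε/D = 4.77×10^-4, f = 0.01725, h_1 = f(L/D)V²/2g = 6.047 m
Pipe 2: V = 2.142 m/s, Re = 7.73×10^5, ε/D = 6.82×10^-4, f = 0.01841, h_2 = f(L/D)V²/2g = 21.21 m
Series → Q common, losses add: H = Σh = 27.25 m

H ≈ 27.3 m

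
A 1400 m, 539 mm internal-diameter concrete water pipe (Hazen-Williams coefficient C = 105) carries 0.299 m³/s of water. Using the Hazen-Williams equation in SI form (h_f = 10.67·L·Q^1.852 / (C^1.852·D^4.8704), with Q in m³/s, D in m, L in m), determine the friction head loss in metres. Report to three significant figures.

h_f = 10.67·1400·0.299^1.852 / (105^1.852·0.539^4.8704) = 5.851 m

h_f ≈ 5.85 m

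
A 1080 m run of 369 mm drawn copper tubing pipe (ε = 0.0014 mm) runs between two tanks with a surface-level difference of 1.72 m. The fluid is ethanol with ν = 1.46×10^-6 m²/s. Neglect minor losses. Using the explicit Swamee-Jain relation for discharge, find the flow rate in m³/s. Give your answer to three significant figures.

Swamee-Jain (Type II): Q = -0.965·√(gD⁵h_f/L)·ln[ε/(3.7D) + √(3.17ν²L/(gD³h_f))]
√(gD⁵h_f/L) = √(9.81·0.369⁵·1.72/1080) = 0.01034
ε/(3.7D) = 1.03×10^-6; √(3.17ν²L/(gD³h_f)) = 9.28×10^-5
Q = -0.965·0.01034·ln(9.381×10^-5) = 0.09253 m³/s
Check: V = 0.865 m/s, Re = 2.19×10^5, f = 0.01530, h_f = 1.71 m ≈ 1.72 m ✓

Q ≈ 0.0925 m³/s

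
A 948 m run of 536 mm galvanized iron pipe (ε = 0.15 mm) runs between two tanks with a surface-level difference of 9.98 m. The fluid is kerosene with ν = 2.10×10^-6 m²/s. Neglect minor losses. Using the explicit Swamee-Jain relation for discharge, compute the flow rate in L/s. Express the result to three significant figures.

Swamee-Jain (Type II): Q = -0.965·√(gD⁵h_f/L)·ln[ε/(3.7D) + √(3.17ν²L/(gD³h_f))]
√(gD⁵h_f/L) = √(9.81·0.536⁵·9.98/948) = 0.06759
ε/(3.7D) = 7.56×10^-5; √(3.17ν²L/(gD³h_f)) = 2.96×10^-5
Q = -0.965·0.06759·ln(1.053×10^-4) = 0.5974 m³/s
Check: V = 2.65 m/s, Re = 6.76×10^5, f = 0.01589, h_f = 10.0 m ≈ 9.98 m ✓

Q ≈ 597 L/s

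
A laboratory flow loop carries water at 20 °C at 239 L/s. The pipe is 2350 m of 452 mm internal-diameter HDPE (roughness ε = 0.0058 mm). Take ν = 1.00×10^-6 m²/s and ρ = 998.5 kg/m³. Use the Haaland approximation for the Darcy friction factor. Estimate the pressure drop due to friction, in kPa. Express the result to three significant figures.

Δp ≈ 72.4 kPa

V = 4Q/(πD²) = 4·0.239/(π·0.452²) = 1.489 m/s
Re = VD/ν = 1.489·0.452/1.00×10^-6 = 6.73×10^5 → turbulent
ε/D = 0.0058/452 = 1.28×10^-5
Haaland: f = 0.01258
h_f = f(L/D)V²/(2g) = 0.01258·(2350/0.452)·1.489²/(2·9.81) = 7.393 m
Δp = ρg·h_f = 998.5·9.81·7.393 = 72.42 kPa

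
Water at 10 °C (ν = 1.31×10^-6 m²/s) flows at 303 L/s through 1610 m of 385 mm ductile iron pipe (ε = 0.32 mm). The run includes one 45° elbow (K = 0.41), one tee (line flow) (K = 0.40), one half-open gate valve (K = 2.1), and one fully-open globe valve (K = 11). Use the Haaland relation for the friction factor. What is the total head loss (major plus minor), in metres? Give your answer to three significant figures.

H_L ≈ 32.5 m

V = 4Q/(πD²) = 2.603 m/s; V²/2g = 0.3453 m
Re = 7.65×10^5, ε/D = 8.31×10^-4 → f = 0.01921 (Haaland)
Major: h_f = f(L/D)·V²/2g = 0.01921·4182·0.3453 = 27.74 m
Minor: ΣK = 13.9; h_m = ΣK·V²/2g = 4.803 m
Total H_L = 27.74 + 4.803 = 32.54 m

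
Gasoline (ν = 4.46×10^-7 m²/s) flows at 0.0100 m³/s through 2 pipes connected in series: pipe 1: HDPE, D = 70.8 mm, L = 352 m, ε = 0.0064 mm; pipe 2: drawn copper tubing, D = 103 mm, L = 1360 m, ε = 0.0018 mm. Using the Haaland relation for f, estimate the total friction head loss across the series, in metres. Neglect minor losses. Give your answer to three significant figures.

Pipe 1: V = 2.540 m/s, Re = 4.03×10^5, ε/D = 9.04×10^-5, f = 0.01454, h_1 = f(L/D)V²/2g = 23.77 m
Pipe 2: V = 1.200 m/s, Re = 2.77×10^5, ε/D = 1.75×10^-5, f = 0.01469, h_2 = f(L/D)V²/2g = 14.24 m
Series → Q common, losses add: H = Σh = 38.02 m

H ≈ 38.0 m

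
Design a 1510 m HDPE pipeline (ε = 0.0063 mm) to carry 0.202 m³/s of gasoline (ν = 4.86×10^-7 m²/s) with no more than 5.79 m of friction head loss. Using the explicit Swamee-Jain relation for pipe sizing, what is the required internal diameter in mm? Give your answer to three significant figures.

Swamee-Jain (Type III): D = 0.66·[ε^1.25·(LQ²/(gh_f))^4.75 + ν·Q^9.4·(L/(gh_f))^5.2]^0.04
LQ²/(gh_f) = 1.085; L/(gh_f) = 26.58
Term 1 = ε^1.25·(…)^4.75 = 4.65×10^-7; Term 2 = ν·Q^9.4·(…)^5.2 = 3.67×10^-6
D = 0.66·(4.65×10^-7 + 3.67×10^-6)^0.04 = 0.4020 m = 402 mm
Check: V = 1.59 m/s, Re = 1.32×10^6, f = 0.01153, h_f = 5.59 m ≈ 5.79 m ✓

D ≈ 402 mm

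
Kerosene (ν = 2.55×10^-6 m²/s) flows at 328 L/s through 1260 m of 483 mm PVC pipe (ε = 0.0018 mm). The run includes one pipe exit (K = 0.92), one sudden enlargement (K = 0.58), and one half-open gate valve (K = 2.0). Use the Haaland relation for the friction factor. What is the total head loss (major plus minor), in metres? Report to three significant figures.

V = 4Q/(πD²) = 1.790 m/s; V²/2g = 0.1633 m
Re = 3.39×10^5, ε/D = 3.73×10^-6 → f = 0.01405 (Haaland)
Major: h_f = f(L/D)·V²/2g = 0.01405·2609·0.1633 = 5.987 m
Minor: ΣK = 3.50; h_m = ΣK·V²/2g = 0.5717 m
Total H_L = 5.987 + 0.5717 = 6.559 m

H_L ≈ 6.56 m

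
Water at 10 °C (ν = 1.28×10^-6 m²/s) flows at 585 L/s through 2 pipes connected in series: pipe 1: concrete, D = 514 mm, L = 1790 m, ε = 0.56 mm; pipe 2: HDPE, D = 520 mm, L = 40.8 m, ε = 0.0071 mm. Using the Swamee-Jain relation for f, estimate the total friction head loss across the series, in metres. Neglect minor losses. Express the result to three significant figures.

Pipe 1: V = 2.819 m/s, Re = 1.13×10^6, ε/D = 0.00109, f = 0.02039, h_1 = f(L/D)V²/2g = 28.76 m
Pipe 2: V = 2.755 m/s, Re = 1.12×10^6, ε/D = 1.37×10^-5, f = 0.01174, h_2 = f(L/D)V²/2g = 0.3564 m
Series → Q common, losses add: H = Σh = 29.12 m

H ≈ 29.1 m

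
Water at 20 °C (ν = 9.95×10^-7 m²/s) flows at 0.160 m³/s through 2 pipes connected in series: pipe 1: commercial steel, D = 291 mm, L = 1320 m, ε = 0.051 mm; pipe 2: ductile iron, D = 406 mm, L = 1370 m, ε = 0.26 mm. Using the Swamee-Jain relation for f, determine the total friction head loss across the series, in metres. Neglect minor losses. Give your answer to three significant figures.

Pipe 1: V = 2.406 m/s, Re = 7.04×10^5, ε/D = 1.75×10^-4, f = 0.01484, h_1 = f(L/D)V²/2g = 19.86 m
Pipe 2: V = 1.236 m/s, Re = 5.04×10^5, ε/D = 6.40×10^-4, f = 0.01859, h_2 = f(L/D)V²/2g = 4.885 m
Series → Q common, losses add: H = Σh = 24.75 m

H ≈ 24.7 m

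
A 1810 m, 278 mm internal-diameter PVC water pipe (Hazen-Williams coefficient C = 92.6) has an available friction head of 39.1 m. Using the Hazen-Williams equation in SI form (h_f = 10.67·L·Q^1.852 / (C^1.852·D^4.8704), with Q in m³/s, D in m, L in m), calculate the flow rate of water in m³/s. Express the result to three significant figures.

Q ≈ 0.112 m³/s

Rearranging: Q = [h_f·C^1.852·D^4.8704 / (10.67·L)]^(1/1.852)
Q = [39.1·92.6^1.852·0.278^4.8704 / (10.67·1810)]^0.540 = 0.1122 m³/s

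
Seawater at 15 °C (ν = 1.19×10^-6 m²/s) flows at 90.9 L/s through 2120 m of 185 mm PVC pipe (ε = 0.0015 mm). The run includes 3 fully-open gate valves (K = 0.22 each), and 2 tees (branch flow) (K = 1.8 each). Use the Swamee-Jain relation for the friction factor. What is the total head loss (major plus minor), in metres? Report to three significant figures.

V = 4Q/(πD²) = 3.382 m/s; V²/2g = 0.5829 m
Re = 5.26×10^5, ε/D = 8.11×10^-6 → f = 0.01311 (Swamee-Jain)
Major: h_f = f(L/D)·V²/2g = 0.01311·11459·0.5829 = 87.56 m
Minor: ΣK = 4.26; h_m = ΣK·V²/2g = 2.483 m
Total H_L = 87.56 + 2.483 = 90.04 m

H_L ≈ 90.0 m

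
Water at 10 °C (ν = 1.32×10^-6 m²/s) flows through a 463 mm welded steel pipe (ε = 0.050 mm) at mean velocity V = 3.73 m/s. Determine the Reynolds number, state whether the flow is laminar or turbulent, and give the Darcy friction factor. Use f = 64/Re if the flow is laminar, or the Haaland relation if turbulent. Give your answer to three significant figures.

Re ≈ 1.31×10^6; turbulent; f ≈ 0.0132

Re = VD/ν = 3.730·0.463/1.32×10^-6 = 1.31×10^6
Re > 4000 → turbulent; ε/D = 1.08×10^-4
Haaland: f = 0.01319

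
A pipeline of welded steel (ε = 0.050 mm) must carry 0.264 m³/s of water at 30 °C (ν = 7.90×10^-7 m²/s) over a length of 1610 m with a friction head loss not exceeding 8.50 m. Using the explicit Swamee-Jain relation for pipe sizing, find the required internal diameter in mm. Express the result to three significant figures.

D ≈ 436 mm

Swamee-Jain (Type III): D = 0.66·[ε^1.25·(LQ²/(gh_f))^4.75 + ν·Q^9.4·(L/(gh_f))^5.2]^0.04
LQ²/(gh_f) = 1.346; L/(gh_f) = 19.31
Term 1 = ε^1.25·(…)^4.75 = 1.72×10^-5; Term 2 = ν·Q^9.4·(…)^5.2 = 1.40×10^-5
D = 0.66·(1.72×10^-5 + 1.40×10^-5)^0.04 = 0.4358 m = 436 mm
Check: V = 1.77 m/s, Re = 9.76×10^5, f = 0.01375, h_f = 8.10 m ≈ 8.50 m ✓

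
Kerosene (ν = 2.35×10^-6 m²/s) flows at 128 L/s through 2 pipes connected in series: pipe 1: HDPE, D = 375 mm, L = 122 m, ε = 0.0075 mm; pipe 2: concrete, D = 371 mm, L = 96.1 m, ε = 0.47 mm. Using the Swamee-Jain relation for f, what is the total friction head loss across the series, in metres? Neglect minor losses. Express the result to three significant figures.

H ≈ 0.767 m

Pipe 1: V = 1.159 m/s, Re = 1.85×10^5, ε/D = 2.00×10^-5, f = 0.01595, h_1 = f(L/D)V²/2g = 0.3551 m
Pipe 2: V = 1.184 m/s, Re = 1.87×10^5, ε/D = 0.00127, f = 0.02226, h_2 = f(L/D)V²/2g = 0.4121 m
Series → Q common, losses add: H = Σh = 0.7673 m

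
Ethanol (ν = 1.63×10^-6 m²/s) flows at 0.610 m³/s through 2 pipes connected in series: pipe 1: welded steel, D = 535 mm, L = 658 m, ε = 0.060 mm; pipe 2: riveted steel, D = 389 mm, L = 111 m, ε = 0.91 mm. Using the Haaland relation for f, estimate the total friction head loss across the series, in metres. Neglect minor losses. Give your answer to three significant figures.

H ≈ 15.7 m

Pipe 1: V = 2.714 m/s, Re = 8.91×10^5, ε/D = 1.12×10^-4, f = 0.01362, h_1 = f(L/D)V²/2g = 6.289 m
Pipe 2: V = 5.133 m/s, Re = 1.22×10^6, ε/D = 0.00234, f = 0.02460, h_2 = f(L/D)V²/2g = 9.424 m
Series → Q common, losses add: H = Σh = 15.71 m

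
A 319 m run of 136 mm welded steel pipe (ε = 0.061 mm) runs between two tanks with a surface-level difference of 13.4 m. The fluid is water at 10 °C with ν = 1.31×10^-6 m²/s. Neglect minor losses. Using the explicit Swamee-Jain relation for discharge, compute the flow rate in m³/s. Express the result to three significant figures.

Swamee-Jain (Type II): Q = -0.965·√(gD⁵h_f/L)·ln[ε/(3.7D) + √(3.17ν²L/(gD³h_f))]
√(gD⁵h_f/L) = √(9.81·0.136⁵·13.4/319) = 0.004379
ε/(3.7D) = 1.21×10^-4; √(3.17ν²L/(gD³h_f)) = 7.24×10^-5
Q = -0.965·0.004379·ln(1.937×10^-4) = 0.03612 m³/s
Check: V = 2.49 m/s, Re = 2.58×10^5, f = 0.01824, h_f = 13.5 m ≈ 13.4 m ✓

Q ≈ 0.0361 m³/s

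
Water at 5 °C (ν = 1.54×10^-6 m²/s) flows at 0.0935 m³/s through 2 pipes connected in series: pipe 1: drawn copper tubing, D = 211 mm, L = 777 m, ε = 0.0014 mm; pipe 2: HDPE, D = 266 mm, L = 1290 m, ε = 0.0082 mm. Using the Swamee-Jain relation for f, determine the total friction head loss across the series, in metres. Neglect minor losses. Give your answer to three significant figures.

H ≈ 29.1 m

Pipe 1: V = 2.674 m/s, Re = 3.66×10^5, ε/D = 6.64×10^-6, f = 0.01394, h_1 = f(L/D)V²/2g = 18.71 m
Pipe 2: V = 1.683 m/s, Re = 2.91×10^5, ε/D = 3.08×10^-5, f = 0.01481, h_2 = f(L/D)V²/2g = 10.36 m
Series → Q common, losses add: H = Σh = 29.07 m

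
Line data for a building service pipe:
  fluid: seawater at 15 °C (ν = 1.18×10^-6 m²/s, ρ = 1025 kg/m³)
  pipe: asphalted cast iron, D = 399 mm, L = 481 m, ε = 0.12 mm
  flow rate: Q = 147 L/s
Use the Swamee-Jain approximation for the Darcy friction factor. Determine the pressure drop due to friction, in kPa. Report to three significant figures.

V = 4Q/(πD²) = 4·0.147/(π·0.399²) = 1.176 m/s
Re = VD/ν = 1.176·0.399/1.18×10^-6 = 3.98×10^5 → turbulent
ε/D = 0.12/399 = 3.01×10^-4
Swamee-Jain: f = 0.01666
h_f = f(L/D)V²/(2g) = 0.01666·(481/0.399)·1.176²/(2·9.81) = 1.415 m
Δp = ρg·h_f = 1025·9.81·1.415 = 14.23 kPa

Δp ≈ 14.2 kPa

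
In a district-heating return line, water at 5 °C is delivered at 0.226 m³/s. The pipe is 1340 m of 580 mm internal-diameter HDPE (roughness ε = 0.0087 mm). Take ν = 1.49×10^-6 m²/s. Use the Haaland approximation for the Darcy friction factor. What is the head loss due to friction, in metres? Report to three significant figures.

h_f ≈ 1.22 m

V = 4Q/(πD²) = 4·0.226/(π·0.580²) = 0.8554 m/s
Re = VD/ν = 0.8554·0.580/1.49×10^-6 = 3.33×10^5 → turbulent
ε/D = 0.0087/580 = 1.50×10^-5
Haaland: f = 0.01420
h_f = f(L/D)V²/(2g) = 0.01420·(1340/0.580)·0.8554²/(2·9.81) = 1.223 m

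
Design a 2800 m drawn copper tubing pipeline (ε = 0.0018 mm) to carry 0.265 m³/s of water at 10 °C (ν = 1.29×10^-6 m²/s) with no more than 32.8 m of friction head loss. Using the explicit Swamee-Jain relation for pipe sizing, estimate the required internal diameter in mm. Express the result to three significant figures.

Swamee-Jain (Type III): D = 0.66·[ε^1.25·(LQ²/(gh_f))^4.75 + ν·Q^9.4·(L/(gh_f))^5.2]^0.04
LQ²/(gh_f) = 0.6111; L/(gh_f) = 8.702
Term 1 = ε^1.25·(…)^4.75 = 6.35×10^-9; Term 2 = ν·Q^9.4·(…)^5.2 = 3.76×10^-7
D = 0.66·(6.35×10^-9 + 3.76×10^-7)^0.04 = 0.3655 m = 365 mm
Check: V = 2.53 m/s, Re = 7.16×10^5, f = 0.01239, h_f = 30.9 m ≈ 32.8 m ✓

D ≈ 365 mm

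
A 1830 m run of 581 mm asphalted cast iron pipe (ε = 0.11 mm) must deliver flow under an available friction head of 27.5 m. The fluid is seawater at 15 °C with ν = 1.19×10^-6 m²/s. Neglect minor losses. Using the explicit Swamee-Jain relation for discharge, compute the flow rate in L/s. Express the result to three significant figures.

Swamee-Jain (Type II): Q = -0.965·√(gD⁵h_f/L)·ln[ε/(3.7D) + √(3.17ν²L/(gD³h_f))]
√(gD⁵h_f/L) = √(9.81·0.581⁵·27.5/1830) = 0.09879
ε/(3.7D) = 5.12×10^-5; √(3.17ν²L/(gD³h_f)) = 1.25×10^-5
Q = -0.965·0.09879·ln(6.363×10^-5) = 0.9211 m³/s
Check: V = 3.47 m/s, Re = 1.70×10^6, f = 0.01428, h_f = 27.7 m ≈ 27.5 m ✓

Q ≈ 921 L/s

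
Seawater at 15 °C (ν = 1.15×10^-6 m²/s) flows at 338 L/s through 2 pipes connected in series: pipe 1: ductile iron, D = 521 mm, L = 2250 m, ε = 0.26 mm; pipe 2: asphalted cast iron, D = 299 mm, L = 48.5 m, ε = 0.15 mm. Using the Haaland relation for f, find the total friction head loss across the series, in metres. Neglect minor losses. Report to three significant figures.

H ≈ 12.9 m

Pipe 1: V = 1.585 m/s, Re = 7.18×10^5, ε/D = 4.99×10^-4, f = 0.01733, h_1 = f(L/D)V²/2g = 9.588 m
Pipe 2: V = 4.814 m/s, Re = 1.25×10^6, ε/D = 5.02×10^-4, f = 0.01710, h_2 = f(L/D)V²/2g = 3.276 m
Series → Q common, losses add: H = Σh = 12.86 m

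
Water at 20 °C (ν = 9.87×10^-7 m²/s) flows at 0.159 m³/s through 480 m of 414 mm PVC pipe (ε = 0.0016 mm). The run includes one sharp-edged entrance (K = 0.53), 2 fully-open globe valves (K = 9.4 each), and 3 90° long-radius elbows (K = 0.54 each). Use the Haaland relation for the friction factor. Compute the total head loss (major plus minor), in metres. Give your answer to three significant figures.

H_L ≈ 2.57 m

V = 4Q/(πD²) = 1.181 m/s; V²/2g = 0.07111 m
Re = 4.95×10^5, ε/D = 3.86×10^-6 → f = 0.01313 (Haaland)
Major: h_f = f(L/D)·V²/2g = 0.01313·1159·0.07111 = 1.082 m
Minor: ΣK = 20.9; h_m = ΣK·V²/2g = 1.490 m
Total H_L = 1.082 + 1.490 = 2.572 m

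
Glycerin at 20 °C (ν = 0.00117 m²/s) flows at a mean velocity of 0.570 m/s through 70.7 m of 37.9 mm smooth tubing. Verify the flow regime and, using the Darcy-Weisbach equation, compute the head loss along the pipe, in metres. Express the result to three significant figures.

h_f ≈ 107 m

Re = VD/ν = 0.570·0.03790/0.00117 = 18.5 → laminar (Re < 2300)
f = 64/Re = 3.466
h_f = f(L/D)V²/(2g) = 3.466·(70.7/0.03790)·0.570²/(2·9.81) = 107.1 m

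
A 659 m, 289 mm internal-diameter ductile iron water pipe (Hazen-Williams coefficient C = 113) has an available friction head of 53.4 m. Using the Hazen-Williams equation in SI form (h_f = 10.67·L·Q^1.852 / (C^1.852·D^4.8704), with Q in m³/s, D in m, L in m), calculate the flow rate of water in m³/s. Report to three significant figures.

Rearranging: Q = [h_f·C^1.852·D^4.8704 / (10.67·L)]^(1/1.852)
Q = [53.4·113^1.852·0.289^4.8704 / (10.67·659)]^0.540 = 0.3097 m³/s

Q ≈ 0.310 m³/s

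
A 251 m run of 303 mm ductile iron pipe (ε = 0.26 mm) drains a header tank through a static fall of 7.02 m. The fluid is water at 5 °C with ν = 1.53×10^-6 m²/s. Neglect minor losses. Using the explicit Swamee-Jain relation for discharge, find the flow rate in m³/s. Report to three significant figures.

Swamee-Jain (Type II): Q = -0.965·√(gD⁵h_f/L)·ln[ε/(3.7D) + √(3.17ν²L/(gD³h_f))]
√(gD⁵h_f/L) = √(9.81·0.303⁵·7.02/251) = 0.02647
ε/(3.7D) = 2.32×10^-4; √(3.17ν²L/(gD³h_f)) = 3.12×10^-5
Q = -0.965·0.02647·ln(2.631×10^-4) = 0.2106 m³/s
Check: V = 2.92 m/s, Re = 5.78×10^5, f = 0.01962, h_f = 7.06 m ≈ 7.02 m ✓

Q ≈ 0.211 m³/s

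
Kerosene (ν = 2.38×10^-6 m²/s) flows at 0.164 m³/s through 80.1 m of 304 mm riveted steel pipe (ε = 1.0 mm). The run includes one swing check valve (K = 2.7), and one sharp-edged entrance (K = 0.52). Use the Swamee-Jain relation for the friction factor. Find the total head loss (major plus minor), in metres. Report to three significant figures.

H_L ≈ 2.72 m

V = 4Q/(πD²) = 2.259 m/s; V²/2g = 0.2602 m
Re = 2.89×10^5, ε/D = 0.00329 → f = 0.02744 (Swamee-Jain)
Major: h_f = f(L/D)·V²/2g = 0.02744·263.5·0.2602 = 1.882 m
Minor: ΣK = 3.22; h_m = ΣK·V²/2g = 0.8379 m
Total H_L = 1.882 + 0.8379 = 2.719 m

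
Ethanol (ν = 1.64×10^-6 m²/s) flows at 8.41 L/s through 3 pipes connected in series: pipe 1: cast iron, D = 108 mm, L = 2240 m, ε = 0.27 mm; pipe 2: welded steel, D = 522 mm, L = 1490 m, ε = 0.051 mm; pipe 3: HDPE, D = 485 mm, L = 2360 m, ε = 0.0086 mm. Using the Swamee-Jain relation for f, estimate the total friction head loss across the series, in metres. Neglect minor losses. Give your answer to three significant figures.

Pipe 1: V = 0.9180 m/s, Re = 6.05×10^4, ε/D = 0.00250, f = 0.02746, h_1 = f(L/D)V²/2g = 24.47 m
Pipe 2: V = 0.03930 m/s, Re = 1.25×10^4, ε/D = 9.77×10^-5, f = 0.02934, h_2 = f(L/D)V²/2g = 0.006592 m
Pipe 3: V = 0.04552 m/s, Re = 1.35×10^4, ε/D = 1.77×10^-5, f = 0.02862, h_3 = f(L/D)V²/2g = 0.01471 m
Series → Q common, losses add: H = Σh = 24.49 m

H ≈ 24.5 m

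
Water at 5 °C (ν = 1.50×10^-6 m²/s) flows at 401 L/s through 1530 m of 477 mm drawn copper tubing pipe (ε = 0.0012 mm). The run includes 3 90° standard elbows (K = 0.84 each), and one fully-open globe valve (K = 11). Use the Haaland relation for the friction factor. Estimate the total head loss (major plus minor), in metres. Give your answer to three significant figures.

H_L ≈ 13.6 m

V = 4Q/(πD²) = 2.244 m/s; V²/2g = 0.2566 m
Re = 7.14×10^5, ε/D = 2.52×10^-6 → f = 0.01231 (Haaland)
Major: h_f = f(L/D)·V²/2g = 0.01231·3208·0.2566 = 10.13 m
Minor: ΣK = 13.5; h_m = ΣK·V²/2g = 3.470 m
Total H_L = 10.13 + 3.470 = 13.60 m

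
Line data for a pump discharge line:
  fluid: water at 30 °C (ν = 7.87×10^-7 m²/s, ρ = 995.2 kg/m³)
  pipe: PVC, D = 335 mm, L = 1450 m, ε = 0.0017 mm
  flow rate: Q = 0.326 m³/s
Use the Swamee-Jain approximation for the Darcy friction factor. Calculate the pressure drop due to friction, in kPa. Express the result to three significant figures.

Δp ≈ 322 kPa

V = 4Q/(πD²) = 4·0.326/(π·0.335²) = 3.699 m/s
Re = VD/ν = 3.699·0.335/7.87×10^-7 = 1.57×10^6 → turbulent
ε/D = 0.0017/335 = 5.07×10^-6
Swamee-Jain: f = 0.01094
h_f = f(L/D)V²/(2g) = 0.01094·(1450/0.335)·3.699²/(2·9.81) = 33.01 m
Δp = ρg·h_f = 995.2·9.81·33.01 = 322.3 kPa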